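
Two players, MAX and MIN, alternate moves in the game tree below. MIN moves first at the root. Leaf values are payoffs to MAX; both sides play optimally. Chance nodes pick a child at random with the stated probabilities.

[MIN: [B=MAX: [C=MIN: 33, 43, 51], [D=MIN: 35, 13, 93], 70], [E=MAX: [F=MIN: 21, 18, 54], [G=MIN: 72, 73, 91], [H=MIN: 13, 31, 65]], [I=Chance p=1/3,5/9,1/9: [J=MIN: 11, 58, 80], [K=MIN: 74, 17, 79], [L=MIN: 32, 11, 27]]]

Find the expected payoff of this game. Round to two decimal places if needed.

14.33

C (MIN): min(33, 43, 51) = 33
D (MIN): min(35, 13, 93) = 13
B (MAX): max(33, 13, 70) = 70
F (MIN): min(21, 18, 54) = 18
G (MIN): min(72, 73, 91) = 72
H (MIN): min(13, 31, 65) = 13
E (MAX): max(18, 72, 13) = 72
J (MIN): min(11, 58, 80) = 11
K (MIN): min(74, 17, 79) = 17
L (MIN): min(32, 11, 27) = 11
I (Chance): 1/3·11 + 5/9·17 + 1/9·11 = 14.33
Root (MIN): min(70, 72, 14.33) = 14.33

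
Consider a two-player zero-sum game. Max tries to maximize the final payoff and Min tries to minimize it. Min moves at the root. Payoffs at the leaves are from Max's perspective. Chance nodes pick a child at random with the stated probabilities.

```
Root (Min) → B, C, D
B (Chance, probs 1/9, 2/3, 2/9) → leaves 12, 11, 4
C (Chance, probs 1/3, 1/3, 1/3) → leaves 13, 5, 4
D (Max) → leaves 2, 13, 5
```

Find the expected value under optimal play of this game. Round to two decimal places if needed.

B (Chance): 1/9·12 + 2/3·11 + 2/9·4 = 9.56
C (Chance): 1/3·13 + 1/3·5 + 1/3·4 = 7.33
D (Max): max(2, 13, 5) = 13
Root (Min): min(9.56, 7.33, 13) = 7.33

7.33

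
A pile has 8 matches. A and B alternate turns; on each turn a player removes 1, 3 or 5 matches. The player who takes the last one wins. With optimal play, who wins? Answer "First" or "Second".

Second

Mark each pile size as W (mover wins) or L (mover loses):
i:   0  1  2  3  4  5  6  7  8
     L  W  L  W  L  W  L  W  L
Position 8 is L, so the second player wins.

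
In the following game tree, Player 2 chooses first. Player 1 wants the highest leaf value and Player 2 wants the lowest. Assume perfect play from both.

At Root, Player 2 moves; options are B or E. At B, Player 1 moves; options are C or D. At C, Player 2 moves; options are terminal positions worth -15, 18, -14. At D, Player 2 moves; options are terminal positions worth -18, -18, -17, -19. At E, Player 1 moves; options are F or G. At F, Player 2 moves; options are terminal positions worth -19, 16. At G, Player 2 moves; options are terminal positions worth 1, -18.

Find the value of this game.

C (Player 2): min(-15, 18, -14) = -15
D (Player 2): min(-18, -18, -17, -19) = -19
B (Player 1): max(-15, -19) = -15
F (Player 2): min(-19, 16) = -19
G (Player 2): min(1, -18) = -18
E (Player 1): max(-19, -18) = -18
Root (Player 2): min(-15, -18) = -18

-18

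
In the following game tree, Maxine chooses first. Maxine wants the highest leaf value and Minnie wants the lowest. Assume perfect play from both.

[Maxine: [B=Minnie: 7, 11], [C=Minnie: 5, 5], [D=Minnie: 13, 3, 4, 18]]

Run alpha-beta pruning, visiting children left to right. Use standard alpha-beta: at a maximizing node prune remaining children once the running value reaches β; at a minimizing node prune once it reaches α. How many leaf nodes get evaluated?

5

B [α=-∞,β=+∞]: v=7
C [α=7,β=+∞]: v=5 after child 1 ≤ α → α-cutoff, skip 1
D [α=7,β=+∞]: v=3 after child 2 ≤ α → α-cutoff, skip 2
Root [α=-∞,β=+∞]: v=7
Leaves evaluated: 5 of 8.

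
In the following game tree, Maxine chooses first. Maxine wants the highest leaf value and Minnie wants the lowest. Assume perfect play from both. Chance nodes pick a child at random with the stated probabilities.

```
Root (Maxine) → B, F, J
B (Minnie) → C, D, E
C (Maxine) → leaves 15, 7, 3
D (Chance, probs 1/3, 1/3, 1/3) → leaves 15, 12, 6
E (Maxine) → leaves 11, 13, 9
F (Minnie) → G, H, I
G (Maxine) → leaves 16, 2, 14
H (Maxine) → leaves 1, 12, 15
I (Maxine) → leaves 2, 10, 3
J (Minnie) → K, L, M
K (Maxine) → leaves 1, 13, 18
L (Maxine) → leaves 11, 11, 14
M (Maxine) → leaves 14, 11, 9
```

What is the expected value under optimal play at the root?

14

C (Maxine): max(15, 7, 3) = 15
D (Chance): 1/3·15 + 1/3·12 + 1/3·6 = 11
E (Maxine): max(11, 13, 9) = 13
B (Minnie): min(15, 11, 13) = 11
G (Maxine): max(16, 2, 14) = 16
H (Maxine): max(1, 12, 15) = 15
I (Maxine): max(2, 10, 3) = 10
F (Minnie): min(16, 15, 10) = 10
K (Maxine): max(1, 13, 18) = 18
L (Maxine): max(11, 11, 14) = 14
M (Maxine): max(14, 11, 9) = 14
J (Minnie): min(18, 14, 14) = 14
Root (Maxine): max(11, 10, 14) = 14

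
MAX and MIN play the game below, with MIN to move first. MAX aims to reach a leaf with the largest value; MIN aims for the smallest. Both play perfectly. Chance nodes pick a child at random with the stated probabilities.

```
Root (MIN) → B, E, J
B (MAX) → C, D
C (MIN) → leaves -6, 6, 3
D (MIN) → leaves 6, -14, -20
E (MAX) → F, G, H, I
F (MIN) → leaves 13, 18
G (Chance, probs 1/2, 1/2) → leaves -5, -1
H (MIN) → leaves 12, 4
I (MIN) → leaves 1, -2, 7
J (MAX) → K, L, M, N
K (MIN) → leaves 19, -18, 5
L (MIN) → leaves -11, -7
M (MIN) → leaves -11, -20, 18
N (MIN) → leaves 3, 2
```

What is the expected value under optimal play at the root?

-6

C (MIN): min(-6, 6, 3) = -6
D (MIN): min(6, -14, -20) = -20
B (MAX): max(-6, -20) = -6
F (MIN): min(13, 18) = 13
G (Chance): 1/2·-5 + 1/2·-1 = -3
H (MIN): min(12, 4) = 4
I (MIN): min(1, -2, 7) = -2
E (MAX): max(13, -3, 4, -2) = 13
K (MIN): min(19, -18, 5) = -18
L (MIN): min(-11, -7) = -11
M (MIN): min(-11, -20, 18) = -20
N (MIN): min(3, 2) = 2
J (MAX): max(-18, -11, -20, 2) = 2
Root (MIN): min(-6, 13, 2) = -6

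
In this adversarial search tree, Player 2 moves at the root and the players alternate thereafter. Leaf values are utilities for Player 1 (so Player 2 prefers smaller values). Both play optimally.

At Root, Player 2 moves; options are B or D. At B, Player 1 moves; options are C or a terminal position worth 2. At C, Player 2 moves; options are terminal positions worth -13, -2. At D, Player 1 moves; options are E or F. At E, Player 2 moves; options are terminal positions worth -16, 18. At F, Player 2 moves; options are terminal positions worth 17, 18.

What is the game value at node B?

2

C: min(-13, -2) = -13
B: max(-13, 2) = 2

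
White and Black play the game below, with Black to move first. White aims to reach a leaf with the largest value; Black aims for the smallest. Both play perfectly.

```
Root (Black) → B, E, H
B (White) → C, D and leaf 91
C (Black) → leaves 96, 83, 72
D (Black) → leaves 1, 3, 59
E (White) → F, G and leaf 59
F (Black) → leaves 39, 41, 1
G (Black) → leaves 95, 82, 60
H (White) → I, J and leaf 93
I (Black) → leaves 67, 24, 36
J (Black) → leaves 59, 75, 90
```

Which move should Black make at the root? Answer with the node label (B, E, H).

C (Black): min(96, 83, 72) = 72
D (Black): min(1, 3, 59) = 1
B (White): max(72, 1, 91) = 91
F (Black): min(39, 41, 1) = 1
G (Black): min(95, 82, 60) = 60
E (White): max(1, 60, 59) = 60
I (Black): min(67, 24, 36) = 24
J (Black): min(59, 75, 90) = 59
H (White): max(24, 59, 93) = 93
Root (Black): min(91, 60, 93) = 60
Black picks the child with the lowest value: E (value 60).

E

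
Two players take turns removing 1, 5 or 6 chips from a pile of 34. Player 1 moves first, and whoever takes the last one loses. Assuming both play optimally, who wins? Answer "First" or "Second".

Compute winning (W) and losing (L) positions by backward induction:
i:   0  1  2  3  4  5  6  7  8  9 10 11 12 13 14 15 16 17 18 19 20 21 22 23 24 25 26 27 28 29 30 31 32 33 34
     W  L  W  L  W  L  W  W  W  W  W  W  L  W  L  W  L  W  W  W  W  W  W  L  W  L  W  L  W  W  W  W  W  W  L
Position 34 is L, so the second player wins.

Second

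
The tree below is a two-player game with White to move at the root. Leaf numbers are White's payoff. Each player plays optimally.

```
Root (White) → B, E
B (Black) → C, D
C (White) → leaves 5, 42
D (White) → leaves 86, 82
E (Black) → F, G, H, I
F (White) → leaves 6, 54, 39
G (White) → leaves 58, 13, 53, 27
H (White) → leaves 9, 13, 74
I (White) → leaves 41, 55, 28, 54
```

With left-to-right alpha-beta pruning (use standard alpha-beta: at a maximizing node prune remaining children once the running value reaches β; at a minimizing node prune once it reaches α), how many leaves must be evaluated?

C [α=-∞,β=+∞]: v=42
D [α=-∞,β=42]: v=86 after child 1 ≥ β → β-cutoff, skip 1
B [α=-∞,β=+∞]: v=42
F [α=42,β=+∞]: v=54
G [α=42,β=54]: v=58 after child 1 ≥ β → β-cutoff, skip 3
H [α=42,β=54]: v=74
I [α=42,β=54]: v=55 after child 2 ≥ β → β-cutoff, skip 2
E [α=42,β=+∞]: v=54
Root [α=-∞,β=+∞]: v=54
Leaves evaluated: 12 of 18.

12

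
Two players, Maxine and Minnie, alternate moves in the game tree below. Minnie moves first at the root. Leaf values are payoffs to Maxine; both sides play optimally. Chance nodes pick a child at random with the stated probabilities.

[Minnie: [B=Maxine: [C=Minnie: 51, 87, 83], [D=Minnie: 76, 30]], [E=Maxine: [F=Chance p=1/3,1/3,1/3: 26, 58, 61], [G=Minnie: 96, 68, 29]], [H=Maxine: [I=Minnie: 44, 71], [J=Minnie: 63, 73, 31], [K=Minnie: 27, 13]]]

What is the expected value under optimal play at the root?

44

C (Minnie): min(51, 87, 83) = 51
D (Minnie): min(76, 30) = 30
B (Maxine): max(51, 30) = 51
F (Chance): 1/3·26 + 1/3·58 + 1/3·61 = 48.33
G (Minnie): min(96, 68, 29) = 29
E (Maxine): max(48.33, 29) = 48.33
I (Minnie): min(44, 71) = 44
J (Minnie): min(63, 73, 31) = 31
K (Minnie): min(27, 13) = 13
H (Maxine): max(44, 31, 13) = 44
Root (Minnie): min(51, 48.33, 44) = 44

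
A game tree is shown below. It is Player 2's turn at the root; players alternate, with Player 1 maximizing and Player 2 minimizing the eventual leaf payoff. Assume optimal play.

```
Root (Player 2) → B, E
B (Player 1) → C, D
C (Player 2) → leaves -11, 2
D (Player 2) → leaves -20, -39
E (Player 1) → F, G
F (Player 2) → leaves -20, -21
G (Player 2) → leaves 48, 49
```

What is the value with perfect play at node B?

C: min(-11, 2) = -11
D: min(-20, -39) = -39
B: max(-11, -39) = -11

-11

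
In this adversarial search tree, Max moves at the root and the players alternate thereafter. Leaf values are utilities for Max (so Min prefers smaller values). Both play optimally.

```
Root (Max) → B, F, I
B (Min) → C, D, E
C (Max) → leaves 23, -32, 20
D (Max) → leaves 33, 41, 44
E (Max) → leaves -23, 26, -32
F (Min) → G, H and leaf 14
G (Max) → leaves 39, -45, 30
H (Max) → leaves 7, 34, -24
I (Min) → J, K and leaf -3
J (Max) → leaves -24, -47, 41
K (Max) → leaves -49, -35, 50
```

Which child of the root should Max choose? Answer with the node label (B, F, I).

C (Max): max(23, -32, 20) = 23
D (Max): max(33, 41, 44) = 44
E (Max): max(-23, 26, -32) = 26
B (Min): min(23, 44, 26) = 23
G (Max): max(39, -45, 30) = 39
H (Max): max(7, 34, -24) = 34
F (Min): min(39, 34, 14) = 14
J (Max): max(-24, -47, 41) = 41
K (Max): max(-49, -35, 50) = 50
I (Min): min(41, 50, -3) = -3
Root (Max): max(23, 14, -3) = 23
Max picks the child with the highest value: B (value 23).

B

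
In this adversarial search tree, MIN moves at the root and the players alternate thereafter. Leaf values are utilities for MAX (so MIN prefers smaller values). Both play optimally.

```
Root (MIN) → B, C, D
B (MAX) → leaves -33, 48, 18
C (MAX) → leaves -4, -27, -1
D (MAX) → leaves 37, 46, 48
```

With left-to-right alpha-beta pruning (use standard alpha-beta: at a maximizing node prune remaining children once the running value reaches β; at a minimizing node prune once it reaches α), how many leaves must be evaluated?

7

B [α=-∞,β=+∞]: v=48
C [α=-∞,β=48]: v=-1
D [α=-∞,β=-1]: v=37 after child 1 ≥ β → β-cutoff, skip 2
Root [α=-∞,β=+∞]: v=-1
Leaves evaluated: 7 of 9.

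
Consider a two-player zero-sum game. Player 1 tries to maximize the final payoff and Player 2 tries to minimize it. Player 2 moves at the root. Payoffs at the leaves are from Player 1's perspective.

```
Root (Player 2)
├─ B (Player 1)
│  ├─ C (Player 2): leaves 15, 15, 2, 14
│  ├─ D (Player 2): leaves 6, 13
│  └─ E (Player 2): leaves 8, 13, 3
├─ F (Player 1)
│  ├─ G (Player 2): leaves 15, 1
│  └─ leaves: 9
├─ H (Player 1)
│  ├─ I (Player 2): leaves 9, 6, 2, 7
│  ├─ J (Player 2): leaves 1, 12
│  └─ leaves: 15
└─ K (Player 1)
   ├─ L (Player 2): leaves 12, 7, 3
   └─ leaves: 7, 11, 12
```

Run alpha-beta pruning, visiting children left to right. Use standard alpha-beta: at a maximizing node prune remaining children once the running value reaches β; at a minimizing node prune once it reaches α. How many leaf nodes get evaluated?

22

C [α=-∞,β=+∞]: v=2
D [α=2,β=+∞]: v=6
E [α=6,β=+∞]: v=3
B [α=-∞,β=+∞]: v=6
G [α=-∞,β=6]: v=1
F [α=-∞,β=6]: v=9
I [α=-∞,β=6]: v=2
J [α=2,β=6]: v=1 after child 1 ≤ α → α-cutoff, skip 1
H [α=-∞,β=6]: v=15
L [α=-∞,β=6]: v=3
K [α=-∞,β=6]: v=7 after child 2 ≥ β → β-cutoff, skip 2
Root [α=-∞,β=+∞]: v=6
Leaves evaluated: 22 of 25.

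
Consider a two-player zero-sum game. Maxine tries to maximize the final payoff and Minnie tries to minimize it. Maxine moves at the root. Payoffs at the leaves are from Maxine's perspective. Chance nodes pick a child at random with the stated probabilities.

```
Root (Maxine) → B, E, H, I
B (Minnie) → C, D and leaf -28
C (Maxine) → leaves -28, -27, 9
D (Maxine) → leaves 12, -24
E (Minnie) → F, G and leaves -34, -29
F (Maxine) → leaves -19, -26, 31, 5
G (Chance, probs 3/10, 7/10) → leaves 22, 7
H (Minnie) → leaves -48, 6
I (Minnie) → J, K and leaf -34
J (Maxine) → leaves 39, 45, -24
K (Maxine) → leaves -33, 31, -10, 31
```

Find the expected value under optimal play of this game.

C (Maxine): max(-28, -27, 9) = 9
D (Maxine): max(12, -24) = 12
B (Minnie): min(9, 12, -28) = -28
F (Maxine): max(-19, -26, 31, 5) = 31
G (Chance): 3/10·22 + 7/10·7 = 11.5
E (Minnie): min(31, 11.5, -34, -29) = -34
H (Minnie): min(-48, 6) = -48
J (Maxine): max(39, 45, -24) = 45
K (Maxine): max(-33, 31, -10, 31) = 31
I (Minnie): min(45, 31, -34) = -34
Root (Maxine): max(-28, -34, -48, -34) = -28

-28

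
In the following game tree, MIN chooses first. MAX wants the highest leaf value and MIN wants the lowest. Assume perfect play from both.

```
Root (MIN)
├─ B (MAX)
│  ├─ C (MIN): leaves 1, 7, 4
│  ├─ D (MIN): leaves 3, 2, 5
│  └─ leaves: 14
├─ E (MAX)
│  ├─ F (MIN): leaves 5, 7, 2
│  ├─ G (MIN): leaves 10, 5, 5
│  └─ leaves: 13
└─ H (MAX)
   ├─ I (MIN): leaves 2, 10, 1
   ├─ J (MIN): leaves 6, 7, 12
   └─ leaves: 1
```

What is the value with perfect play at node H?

I: min(2, 10, 1) = 1
J: min(6, 7, 12) = 6
H: max(1, 6, 1) = 6

6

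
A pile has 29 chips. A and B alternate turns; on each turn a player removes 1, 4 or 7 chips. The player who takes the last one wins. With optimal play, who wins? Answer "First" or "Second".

Compute winning (W) and losing (L) positions by backward induction:
i:   0  1  2  3  4  5  6  7  8  9 10 11 12 13 14 15 16 17 18 19 20 21 22 23 24 25 26 27 28 29
     L  W  L  W  W  L  W  W  L  W  L  W  W  L  W  W  L  W  L  W  W  L  W  W  L  W  L  W  W  L
Position 29 is L, so the second player wins.

Second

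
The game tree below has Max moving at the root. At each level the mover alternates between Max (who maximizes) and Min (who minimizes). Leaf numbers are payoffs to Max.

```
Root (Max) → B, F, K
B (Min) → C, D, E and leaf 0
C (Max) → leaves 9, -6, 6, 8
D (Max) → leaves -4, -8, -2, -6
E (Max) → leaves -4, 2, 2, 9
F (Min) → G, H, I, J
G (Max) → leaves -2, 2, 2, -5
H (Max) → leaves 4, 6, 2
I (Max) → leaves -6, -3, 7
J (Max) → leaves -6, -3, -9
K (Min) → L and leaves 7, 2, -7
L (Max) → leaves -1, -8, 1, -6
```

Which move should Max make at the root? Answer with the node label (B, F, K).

B

C (Max): max(9, -6, 6, 8) = 9
D (Max): max(-4, -8, -2, -6) = -2
E (Max): max(-4, 2, 2, 9) = 9
B (Min): min(9, -2, 9, 0) = -2
G (Max): max(-2, 2, 2, -5) = 2
H (Max): max(4, 6, 2) = 6
I (Max): max(-6, -3, 7) = 7
J (Max): max(-6, -3, -9) = -3
F (Min): min(2, 6, 7, -3) = -3
L (Max): max(-1, -8, 1, -6) = 1
K (Min): min(1, 7, 2, -7) = -7
Root (Max): max(-2, -3, -7) = -2
Max picks the child with the highest value: B (value -2).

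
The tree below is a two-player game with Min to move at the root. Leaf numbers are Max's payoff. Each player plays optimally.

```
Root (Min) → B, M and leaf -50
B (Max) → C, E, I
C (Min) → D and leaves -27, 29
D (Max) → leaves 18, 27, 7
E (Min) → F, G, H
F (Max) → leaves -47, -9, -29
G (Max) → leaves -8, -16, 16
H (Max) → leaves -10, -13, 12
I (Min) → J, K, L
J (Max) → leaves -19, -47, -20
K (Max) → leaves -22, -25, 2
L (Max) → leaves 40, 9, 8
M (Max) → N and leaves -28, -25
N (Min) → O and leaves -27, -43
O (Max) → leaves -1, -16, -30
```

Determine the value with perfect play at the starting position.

D (Max): max(18, 27, 7) = 27
C (Min): min(27, -27, 29) = -27
F (Max): max(-47, -9, -29) = -9
G (Max): max(-8, -16, 16) = 16
H (Max): max(-10, -13, 12) = 12
E (Min): min(-9, 16, 12) = -9
J (Max): max(-19, -47, -20) = -19
K (Max): max(-22, -25, 2) = 2
L (Max): max(40, 9, 8) = 40
I (Min): min(-19, 2, 40) = -19
B (Max): max(-27, -9, -19) = -9
O (Max): max(-1, -16, -30) = -1
N (Min): min(-1, -27, -43) = -43
M (Max): max(-43, -28, -25) = -25
Root (Min): min(-9, -25, -50) = -50

-50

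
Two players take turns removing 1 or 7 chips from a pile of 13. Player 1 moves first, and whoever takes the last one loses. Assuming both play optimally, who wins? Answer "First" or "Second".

Positions where the player to move wins (W) vs loses (L):
i:   0  1  2  3  4  5  6  7  8  9 10 11 12 13
     W  L  W  L  W  L  W  L  W  L  W  L  W  L
Position 13 is L, so the second player wins.

Second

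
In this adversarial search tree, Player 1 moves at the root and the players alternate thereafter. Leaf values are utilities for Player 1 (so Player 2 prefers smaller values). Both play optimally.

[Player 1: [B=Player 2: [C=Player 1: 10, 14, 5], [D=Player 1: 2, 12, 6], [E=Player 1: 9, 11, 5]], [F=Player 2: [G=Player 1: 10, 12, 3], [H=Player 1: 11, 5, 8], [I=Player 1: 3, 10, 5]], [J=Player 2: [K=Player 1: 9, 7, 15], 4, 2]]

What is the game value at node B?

11

C: max(10, 14, 5) = 14
D: max(2, 12, 6) = 12
E: max(9, 11, 5) = 11
B: min(14, 12, 11) = 11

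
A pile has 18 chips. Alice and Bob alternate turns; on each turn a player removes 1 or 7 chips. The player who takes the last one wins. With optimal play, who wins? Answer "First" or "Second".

W/L table (W = player to move can force a win):
i:   0  1  2  3  4  5  6  7  8  9 10 11 12 13 14 15 16 17 18
     L  W  L  W  L  W  L  W  L  W  L  W  L  W  L  W  L  W  L
Position 18 is L, so the second player wins.

Second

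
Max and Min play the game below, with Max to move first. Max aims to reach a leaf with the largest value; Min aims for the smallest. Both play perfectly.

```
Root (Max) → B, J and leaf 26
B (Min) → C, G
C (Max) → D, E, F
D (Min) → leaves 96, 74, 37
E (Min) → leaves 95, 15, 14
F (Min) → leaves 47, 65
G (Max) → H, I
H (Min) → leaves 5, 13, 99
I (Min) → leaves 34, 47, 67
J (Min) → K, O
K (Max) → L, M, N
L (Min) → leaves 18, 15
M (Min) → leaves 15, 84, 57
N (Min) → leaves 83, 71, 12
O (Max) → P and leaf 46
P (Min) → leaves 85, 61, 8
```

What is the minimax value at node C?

D: min(96, 74, 37) = 37
E: min(95, 15, 14) = 14
F: min(47, 65) = 47
C: max(37, 14, 47) = 47

47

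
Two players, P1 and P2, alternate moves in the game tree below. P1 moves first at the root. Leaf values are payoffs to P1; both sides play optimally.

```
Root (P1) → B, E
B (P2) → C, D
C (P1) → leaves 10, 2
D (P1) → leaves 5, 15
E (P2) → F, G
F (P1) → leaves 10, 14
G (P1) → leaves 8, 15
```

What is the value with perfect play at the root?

14

C (P1): max(10, 2) = 10
D (P1): max(5, 15) = 15
B (P2): min(10, 15) = 10
F (P1): max(10, 14) = 14
G (P1): max(8, 15) = 15
E (P2): min(14, 15) = 14
Root (P1): max(10, 14) = 14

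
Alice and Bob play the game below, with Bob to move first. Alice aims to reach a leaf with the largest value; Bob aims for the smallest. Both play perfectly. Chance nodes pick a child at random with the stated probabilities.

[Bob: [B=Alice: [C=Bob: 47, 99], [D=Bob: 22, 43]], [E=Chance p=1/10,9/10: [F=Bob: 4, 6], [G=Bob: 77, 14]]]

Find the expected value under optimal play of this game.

C (Bob): min(47, 99) = 47
D (Bob): min(22, 43) = 22
B (Alice): max(47, 22) = 47
F (Bob): min(4, 6) = 4
G (Bob): min(77, 14) = 14
E (Chance): 1/10·4 + 9/10·14 = 13
Root (Bob): min(47, 13) = 13

13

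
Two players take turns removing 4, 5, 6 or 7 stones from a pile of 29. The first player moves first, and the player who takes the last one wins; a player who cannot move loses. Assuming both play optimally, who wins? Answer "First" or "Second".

First

Compute winning (W) and losing (L) positions by backward induction:
i:   0  1  2  3  4  5  6  7  8  9 10 11 12 13 14 15 16 17 18 19 20 21 22 23 24 25 26 27 28 29
     L  L  L  L  W  W  W  W  W  W  W  L  L  L  L  W  W  W  W  W  W  W  L  L  L  L  W  W  W  W
Position 29 is W, so the first player wins.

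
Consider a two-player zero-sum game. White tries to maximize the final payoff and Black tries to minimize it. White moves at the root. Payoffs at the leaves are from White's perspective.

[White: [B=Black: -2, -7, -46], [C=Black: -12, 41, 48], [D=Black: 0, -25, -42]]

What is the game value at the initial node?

B (Black): min(-2, -7, -46) = -46
C (Black): min(-12, 41, 48) = -12
D (Black): min(0, -25, -42) = -42
Root (White): max(-46, -12, -42) = -12

-12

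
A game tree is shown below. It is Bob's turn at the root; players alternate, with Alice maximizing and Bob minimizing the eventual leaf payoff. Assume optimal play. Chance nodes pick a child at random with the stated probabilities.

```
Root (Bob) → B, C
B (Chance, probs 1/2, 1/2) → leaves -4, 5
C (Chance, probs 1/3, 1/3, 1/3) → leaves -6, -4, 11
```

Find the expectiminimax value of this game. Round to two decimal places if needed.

B (Chance): 1/2·-4 + 1/2·5 = 0.5
C (Chance): 1/3·-6 + 1/3·-4 + 1/3·11 = 0.33
Root (Bob): min(0.5, 0.33) = 0.33

0.33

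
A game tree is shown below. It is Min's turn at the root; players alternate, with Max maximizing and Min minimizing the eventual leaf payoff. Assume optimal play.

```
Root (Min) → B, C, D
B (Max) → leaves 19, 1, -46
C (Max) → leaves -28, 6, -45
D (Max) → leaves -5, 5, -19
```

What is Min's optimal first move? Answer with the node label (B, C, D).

B (Max): max(19, 1, -46) = 19
C (Max): max(-28, 6, -45) = 6
D (Max): max(-5, 5, -19) = 5
Root (Min): min(19, 6, 5) = 5
Min picks the child with the lowest value: D (value 5).

D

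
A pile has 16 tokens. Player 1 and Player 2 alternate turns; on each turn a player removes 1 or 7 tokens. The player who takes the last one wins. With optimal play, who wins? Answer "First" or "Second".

Second

Positions where the player to move wins (W) vs loses (L):
i:   0  1  2  3  4  5  6  7  8  9 10 11 12 13 14 15 16
     L  W  L  W  L  W  L  W  L  W  L  W  L  W  L  W  L
Position 16 is L, so the second player wins.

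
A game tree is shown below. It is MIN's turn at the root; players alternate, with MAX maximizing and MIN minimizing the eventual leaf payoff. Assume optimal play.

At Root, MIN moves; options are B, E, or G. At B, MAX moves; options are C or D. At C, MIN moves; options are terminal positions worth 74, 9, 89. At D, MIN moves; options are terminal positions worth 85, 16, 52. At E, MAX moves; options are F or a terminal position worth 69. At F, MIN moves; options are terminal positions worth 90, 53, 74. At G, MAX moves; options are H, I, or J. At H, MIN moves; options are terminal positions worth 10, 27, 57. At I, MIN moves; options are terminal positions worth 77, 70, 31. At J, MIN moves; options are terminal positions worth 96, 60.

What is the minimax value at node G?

60

H: min(10, 27, 57) = 10
I: min(77, 70, 31) = 31
J: min(96, 60) = 60
G: max(10, 31, 60) = 60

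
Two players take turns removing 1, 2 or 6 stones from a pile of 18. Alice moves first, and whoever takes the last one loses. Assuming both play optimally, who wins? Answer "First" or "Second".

Second

Positions where the player to move wins (W) vs loses (L):
i:   0  1  2  3  4  5  6  7  8  9 10 11 12 13 14 15 16 17 18
     W  L  W  W  L  W  W  W  L  W  W  L  W  W  W  L  W  W  L
Position 18 is L, so the second player wins.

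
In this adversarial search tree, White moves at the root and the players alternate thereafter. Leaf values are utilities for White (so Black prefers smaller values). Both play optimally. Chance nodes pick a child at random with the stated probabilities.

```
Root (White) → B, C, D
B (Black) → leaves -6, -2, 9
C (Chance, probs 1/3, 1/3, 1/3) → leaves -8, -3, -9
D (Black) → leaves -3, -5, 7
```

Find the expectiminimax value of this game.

-5

B (Black): min(-6, -2, 9) = -6
C (Chance): 1/3·-8 + 1/3·-3 + 1/3·-9 = -6.67
D (Black): min(-3, -5, 7) = -5
Root (White): max(-6, -6.67, -5) = -5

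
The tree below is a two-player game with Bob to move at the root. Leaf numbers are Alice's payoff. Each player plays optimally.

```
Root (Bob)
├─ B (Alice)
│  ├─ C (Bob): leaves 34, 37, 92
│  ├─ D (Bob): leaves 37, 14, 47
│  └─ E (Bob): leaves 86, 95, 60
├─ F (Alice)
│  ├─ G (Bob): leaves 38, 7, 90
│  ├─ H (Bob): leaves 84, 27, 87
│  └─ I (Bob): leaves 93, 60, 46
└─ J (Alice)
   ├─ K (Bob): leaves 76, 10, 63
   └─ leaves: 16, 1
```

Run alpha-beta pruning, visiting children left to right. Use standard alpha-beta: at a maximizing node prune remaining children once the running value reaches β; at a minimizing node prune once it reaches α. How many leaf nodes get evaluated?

C [α=-∞,β=+∞]: v=34
D [α=34,β=+∞]: v=14 after child 2 ≤ α → α-cutoff, skip 1
E [α=34,β=+∞]: v=60
B [α=-∞,β=+∞]: v=60
G [α=-∞,β=60]: v=7
H [α=7,β=60]: v=27
I [α=27,β=60]: v=46
F [α=-∞,β=60]: v=46
K [α=-∞,β=46]: v=10
J [α=-∞,β=46]: v=16
Root [α=-∞,β=+∞]: v=16
Leaves evaluated: 22 of 23.

22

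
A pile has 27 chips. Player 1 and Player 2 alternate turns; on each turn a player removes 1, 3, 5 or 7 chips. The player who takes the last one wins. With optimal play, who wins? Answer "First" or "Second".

First

Positions where the player to move wins (W) vs loses (L):
i:   0  1  2  3  4  5  6  7  8  9 10 11 12 13 14 15 16 17 18 19 20 21 22 23 24 25 26 27
     L  W  L  W  L  W  L  W  L  W  L  W  L  W  L  W  L  W  L  W  L  W  L  W  L  W  L  W
Position 27 is W, so the first player wins.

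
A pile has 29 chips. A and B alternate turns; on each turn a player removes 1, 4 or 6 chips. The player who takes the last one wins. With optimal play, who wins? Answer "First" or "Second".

Mark each pile size as W (mover wins) or L (mover loses):
i:   0  1  2  3  4  5  6  7  8  9 10 11 12 13 14 15 16 17 18 19 20 21 22 23 24 25 26 27 28 29
     L  W  L  W  W  L  W  L  W  W  L  W  L  W  W  L  W  L  W  W  L  W  L  W  W  L  W  L  W  W
Position 29 is W, so the first player wins.

First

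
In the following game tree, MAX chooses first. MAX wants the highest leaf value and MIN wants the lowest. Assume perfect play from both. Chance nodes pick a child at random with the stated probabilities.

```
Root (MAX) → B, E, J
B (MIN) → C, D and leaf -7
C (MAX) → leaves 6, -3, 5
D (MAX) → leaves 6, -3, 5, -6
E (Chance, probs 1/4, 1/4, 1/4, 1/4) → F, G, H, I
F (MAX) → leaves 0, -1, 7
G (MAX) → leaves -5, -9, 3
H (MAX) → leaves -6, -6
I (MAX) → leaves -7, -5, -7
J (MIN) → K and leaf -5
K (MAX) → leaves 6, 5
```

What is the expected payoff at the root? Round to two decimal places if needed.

-0.25

C (MAX): max(6, -3, 5) = 6
D (MAX): max(6, -3, 5, -6) = 6
B (MIN): min(6, 6, -7) = -7
F (MAX): max(0, -1, 7) = 7
G (MAX): max(-5, -9, 3) = 3
H (MAX): max(-6, -6) = -6
I (MAX): max(-7, -5, -7) = -5
E (Chance): 1/4·7 + 1/4·3 + 1/4·-6 + 1/4·-5 = -0.25
K (MAX): max(6, 5) = 6
J (MIN): min(6, -5) = -5
Root (MAX): max(-7, -0.25, -5) = -0.25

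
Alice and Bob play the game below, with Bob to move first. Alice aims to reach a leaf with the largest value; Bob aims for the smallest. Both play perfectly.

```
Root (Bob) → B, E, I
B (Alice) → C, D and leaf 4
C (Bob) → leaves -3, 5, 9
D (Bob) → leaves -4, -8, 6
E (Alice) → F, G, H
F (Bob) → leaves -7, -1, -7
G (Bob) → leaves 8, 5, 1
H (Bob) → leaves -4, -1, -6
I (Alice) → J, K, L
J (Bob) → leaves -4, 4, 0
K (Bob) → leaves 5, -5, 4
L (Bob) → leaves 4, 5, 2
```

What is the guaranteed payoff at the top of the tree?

C (Bob): min(-3, 5, 9) = -3
D (Bob): min(-4, -8, 6) = -8
B (Alice): max(-3, -8, 4) = 4
F (Bob): min(-7, -1, -7) = -7
G (Bob): min(8, 5, 1) = 1
H (Bob): min(-4, -1, -6) = -6
E (Alice): max(-7, 1, -6) = 1
J (Bob): min(-4, 4, 0) = -4
K (Bob): min(5, -5, 4) = -5
L (Bob): min(4, 5, 2) = 2
I (Alice): max(-4, -5, 2) = 2
Root (Bob): min(4, 1, 2) = 1

1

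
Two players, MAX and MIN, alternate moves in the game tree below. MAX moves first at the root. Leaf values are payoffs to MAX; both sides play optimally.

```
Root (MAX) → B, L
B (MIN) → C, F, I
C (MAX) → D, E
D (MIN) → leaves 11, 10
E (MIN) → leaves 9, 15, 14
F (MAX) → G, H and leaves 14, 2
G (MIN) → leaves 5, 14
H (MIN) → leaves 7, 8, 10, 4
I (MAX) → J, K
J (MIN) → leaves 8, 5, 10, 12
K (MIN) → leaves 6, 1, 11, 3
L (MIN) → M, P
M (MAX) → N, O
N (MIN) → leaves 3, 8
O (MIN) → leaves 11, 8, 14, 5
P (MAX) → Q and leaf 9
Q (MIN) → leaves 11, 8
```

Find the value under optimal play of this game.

5

D (MIN): min(11, 10) = 10
E (MIN): min(9, 15, 14) = 9
C (MAX): max(10, 9) = 10
G (MIN): min(5, 14) = 5
H (MIN): min(7, 8, 10, 4) = 4
F (MAX): max(5, 4, 14, 2) = 14
J (MIN): min(8, 5, 10, 12) = 5
K (MIN): min(6, 1, 11, 3) = 1
I (MAX): max(5, 1) = 5
B (MIN): min(10, 14, 5) = 5
N (MIN): min(3, 8) = 3
O (MIN): min(11, 8, 14, 5) = 5
M (MAX): max(3, 5) = 5
Q (MIN): min(11, 8) = 8
P (MAX): max(8, 9) = 9
L (MIN): min(5, 9) = 5
Root (MAX): max(5, 5) = 5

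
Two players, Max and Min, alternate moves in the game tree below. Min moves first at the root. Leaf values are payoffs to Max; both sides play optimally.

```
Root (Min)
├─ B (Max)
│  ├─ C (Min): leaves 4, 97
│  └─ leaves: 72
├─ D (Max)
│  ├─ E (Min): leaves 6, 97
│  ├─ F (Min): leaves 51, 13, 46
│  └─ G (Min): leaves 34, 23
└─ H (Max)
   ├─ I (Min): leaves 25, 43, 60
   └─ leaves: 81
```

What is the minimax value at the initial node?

C (Min): min(4, 97) = 4
B (Max): max(4, 72) = 72
E (Min): min(6, 97) = 6
F (Min): min(51, 13, 46) = 13
G (Min): min(34, 23) = 23
D (Max): max(6, 13, 23) = 23
I (Min): min(25, 43, 60) = 25
H (Max): max(25, 81) = 81
Root (Min): min(72, 23, 81) = 23

23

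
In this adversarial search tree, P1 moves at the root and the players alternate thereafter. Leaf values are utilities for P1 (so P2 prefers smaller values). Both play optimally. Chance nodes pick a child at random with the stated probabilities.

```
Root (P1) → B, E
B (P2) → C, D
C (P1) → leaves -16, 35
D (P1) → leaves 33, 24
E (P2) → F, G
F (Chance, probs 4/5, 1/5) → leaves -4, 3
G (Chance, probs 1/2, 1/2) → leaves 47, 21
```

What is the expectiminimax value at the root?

C (P1): max(-16, 35) = 35
D (P1): max(33, 24) = 33
B (P2): min(35, 33) = 33
F (Chance): 4/5·-4 + 1/5·3 = -2.6
G (Chance): 1/2·47 + 1/2·21 = 34
E (P2): min(-2.6, 34) = -2.6
Root (P1): max(33, -2.6) = 33

33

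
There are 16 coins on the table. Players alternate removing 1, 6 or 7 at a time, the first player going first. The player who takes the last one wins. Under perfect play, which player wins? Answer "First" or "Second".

Second

Compute winning (W) and losing (L) positions by backward induction:
i:   0  1  2  3  4  5  6  7  8  9 10 11 12 13 14 15 16
     L  W  L  W  L  W  W  W  W  W  W  W  L  W  L  W  L
Position 16 is L, so the second player wins.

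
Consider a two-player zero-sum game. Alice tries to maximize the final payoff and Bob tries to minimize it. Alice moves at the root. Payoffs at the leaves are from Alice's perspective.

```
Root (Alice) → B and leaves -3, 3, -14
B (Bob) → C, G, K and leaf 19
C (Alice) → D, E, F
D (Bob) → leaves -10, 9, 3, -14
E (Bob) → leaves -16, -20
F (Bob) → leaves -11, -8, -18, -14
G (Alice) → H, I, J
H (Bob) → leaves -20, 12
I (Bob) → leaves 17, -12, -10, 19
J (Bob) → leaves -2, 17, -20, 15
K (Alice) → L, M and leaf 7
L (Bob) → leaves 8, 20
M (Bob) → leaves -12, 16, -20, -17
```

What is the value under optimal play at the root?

D (Bob): min(-10, 9, 3, -14) = -14
E (Bob): min(-16, -20) = -20
F (Bob): min(-11, -8, -18, -14) = -18
C (Alice): max(-14, -20, -18) = -14
H (Bob): min(-20, 12) = -20
I (Bob): min(17, -12, -10, 19) = -12
J (Bob): min(-2, 17, -20, 15) = -20
G (Alice): max(-20, -12, -20) = -12
L (Bob): min(8, 20) = 8
M (Bob): min(-12, 16, -20, -17) = -20
K (Alice): max(8, -20, 7) = 8
B (Bob): min(-14, -12, 8, 19) = -14
Root (Alice): max(-14, -3, 3, -14) = 3

3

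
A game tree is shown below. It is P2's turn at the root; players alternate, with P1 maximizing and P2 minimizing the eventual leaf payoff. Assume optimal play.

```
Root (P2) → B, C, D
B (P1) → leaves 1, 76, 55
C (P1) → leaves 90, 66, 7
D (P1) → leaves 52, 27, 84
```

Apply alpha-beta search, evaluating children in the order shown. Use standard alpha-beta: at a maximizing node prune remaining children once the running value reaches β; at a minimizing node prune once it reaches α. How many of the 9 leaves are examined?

B [α=-∞,β=+∞]: v=76
C [α=-∞,β=76]: v=90 after child 1 ≥ β → β-cutoff, skip 2
D [α=-∞,β=76]: v=84
Root [α=-∞,β=+∞]: v=76
Leaves evaluated: 7 of 9.

7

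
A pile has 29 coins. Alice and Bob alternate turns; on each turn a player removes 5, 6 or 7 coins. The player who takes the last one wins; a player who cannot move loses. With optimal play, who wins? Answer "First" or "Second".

First

Positions where the player to move wins (W) vs loses (L):
i:   0  1  2  3  4  5  6  7  8  9 10 11 12 13 14 15 16 17 18 19 20 21 22 23 24 25 26 27 28 29
     L  L  L  L  L  W  W  W  W  W  W  W  L  L  L  L  L  W  W  W  W  W  W  W  L  L  L  L  L  W
Position 29 is W, so the first player wins.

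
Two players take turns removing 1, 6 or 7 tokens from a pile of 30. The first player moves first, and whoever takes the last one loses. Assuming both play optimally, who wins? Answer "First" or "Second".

i:   0  1  2  3  4  5  6  7  8  9 10 11 12 13 14 15 16 17 18 19 20 21 22 23 24 25 26 27 28 29 30
     W  L  W  L  W  L  W  W  W  W  W  W  W  L  W  L  W  L  W  W  W  W  W  W  W  L  W  L  W  L  W
Position 30 is W, so the first player wins.

First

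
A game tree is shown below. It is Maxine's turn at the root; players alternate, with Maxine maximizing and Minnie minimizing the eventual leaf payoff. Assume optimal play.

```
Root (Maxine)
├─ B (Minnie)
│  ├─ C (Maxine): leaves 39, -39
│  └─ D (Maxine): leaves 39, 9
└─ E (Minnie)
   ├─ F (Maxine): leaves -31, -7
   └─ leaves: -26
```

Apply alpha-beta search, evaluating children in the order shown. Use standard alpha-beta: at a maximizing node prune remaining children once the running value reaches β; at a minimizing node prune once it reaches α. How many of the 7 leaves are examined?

5

C [α=-∞,β=+∞]: v=39
D [α=-∞,β=39]: v=39 after child 1 ≥ β → β-cutoff, skip 1
B [α=-∞,β=+∞]: v=39
F [α=39,β=+∞]: v=-7
E [α=39,β=+∞]: v=-7 after child 1 ≤ α → α-cutoff, skip 1
Root [α=-∞,β=+∞]: v=39
Leaves evaluated: 5 of 7.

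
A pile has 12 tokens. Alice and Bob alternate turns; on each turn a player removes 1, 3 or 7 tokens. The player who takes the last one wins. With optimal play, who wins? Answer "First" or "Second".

Positions where the player to move wins (W) vs loses (L):
i:   0  1  2  3  4  5  6  7  8  9 10 11 12
     L  W  L  W  L  W  L  W  L  W  L  W  L
Position 12 is L, so the second player wins.

Second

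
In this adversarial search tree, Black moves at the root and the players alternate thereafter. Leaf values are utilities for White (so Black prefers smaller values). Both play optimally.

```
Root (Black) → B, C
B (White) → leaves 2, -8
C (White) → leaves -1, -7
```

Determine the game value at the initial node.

B (White): max(2, -8) = 2
C (White): max(-1, -7) = -1
Root (Black): min(2, -1) = -1

-1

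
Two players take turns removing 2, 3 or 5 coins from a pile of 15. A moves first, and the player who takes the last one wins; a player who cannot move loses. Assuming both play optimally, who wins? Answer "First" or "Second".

Second

Mark each pile size as W (mover wins) or L (mover loses):
i:   0  1  2  3  4  5  6  7  8  9 10 11 12 13 14 15
     L  L  W  W  W  W  W  L  L  W  W  W  W  W  L  L
Position 15 is L, so the second player wins.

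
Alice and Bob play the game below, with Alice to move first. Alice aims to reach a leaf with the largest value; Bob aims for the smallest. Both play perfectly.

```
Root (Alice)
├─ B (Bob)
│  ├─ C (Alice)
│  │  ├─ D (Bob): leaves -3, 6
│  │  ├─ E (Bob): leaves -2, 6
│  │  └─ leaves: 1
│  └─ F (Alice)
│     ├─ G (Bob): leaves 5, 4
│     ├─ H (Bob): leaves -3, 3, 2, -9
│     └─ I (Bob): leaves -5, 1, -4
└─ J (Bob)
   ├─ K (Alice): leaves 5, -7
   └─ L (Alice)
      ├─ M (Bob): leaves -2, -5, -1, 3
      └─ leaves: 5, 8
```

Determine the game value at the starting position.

D (Bob): min(-3, 6) = -3
E (Bob): min(-2, 6) = -2
C (Alice): max(-3, -2, 1) = 1
G (Bob): min(5, 4) = 4
H (Bob): min(-3, 3, 2, -9) = -9
I (Bob): min(-5, 1, -4) = -5
F (Alice): max(4, -9, -5) = 4
B (Bob): min(1, 4) = 1
K (Alice): max(5, -7) = 5
M (Bob): min(-2, -5, -1, 3) = -5
L (Alice): max(-5, 5, 8) = 8
J (Bob): min(5, 8) = 5
Root (Alice): max(1, 5) = 5

5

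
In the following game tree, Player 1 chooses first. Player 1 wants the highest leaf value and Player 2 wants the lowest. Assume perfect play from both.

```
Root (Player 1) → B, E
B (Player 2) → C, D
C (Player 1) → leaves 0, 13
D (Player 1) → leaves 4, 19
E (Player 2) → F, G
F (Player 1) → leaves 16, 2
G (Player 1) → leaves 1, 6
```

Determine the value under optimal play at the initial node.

C (Player 1): max(0, 13) = 13
D (Player 1): max(4, 19) = 19
B (Player 2): min(13, 19) = 13
F (Player 1): max(16, 2) = 16
G (Player 1): max(1, 6) = 6
E (Player 2): min(16, 6) = 6
Root (Player 1): max(13, 6) = 13

13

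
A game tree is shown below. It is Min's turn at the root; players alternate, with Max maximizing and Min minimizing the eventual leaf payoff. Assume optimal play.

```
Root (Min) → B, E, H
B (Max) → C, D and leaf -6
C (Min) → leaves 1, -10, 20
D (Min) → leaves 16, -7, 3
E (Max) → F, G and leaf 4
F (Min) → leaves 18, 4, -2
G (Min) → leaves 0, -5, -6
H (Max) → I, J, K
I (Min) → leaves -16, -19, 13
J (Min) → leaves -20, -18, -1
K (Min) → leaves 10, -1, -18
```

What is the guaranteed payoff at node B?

-6

C: min(1, -10, 20) = -10
D: min(16, -7, 3) = -7
B: max(-10, -7, -6) = -6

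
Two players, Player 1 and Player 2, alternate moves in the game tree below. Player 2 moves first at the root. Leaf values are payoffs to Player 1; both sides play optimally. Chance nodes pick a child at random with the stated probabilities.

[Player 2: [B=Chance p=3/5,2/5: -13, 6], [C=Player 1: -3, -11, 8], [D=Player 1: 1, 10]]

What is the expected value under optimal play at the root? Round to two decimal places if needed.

B (Chance): 3/5·-13 + 2/5·6 = -5.4
C (Player 1): max(-3, -11, 8) = 8
D (Player 1): max(1, 10) = 10
Root (Player 2): min(-5.4, 8, 10) = -5.4

-5.4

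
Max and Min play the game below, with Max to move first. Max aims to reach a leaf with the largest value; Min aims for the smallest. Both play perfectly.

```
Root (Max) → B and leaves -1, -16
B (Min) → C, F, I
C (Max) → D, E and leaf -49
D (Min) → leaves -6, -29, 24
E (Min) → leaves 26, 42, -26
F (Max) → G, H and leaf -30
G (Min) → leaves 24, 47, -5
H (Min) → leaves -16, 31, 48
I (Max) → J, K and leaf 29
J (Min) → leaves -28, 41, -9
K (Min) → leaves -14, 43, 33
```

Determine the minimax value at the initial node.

-1

D (Min): min(-6, -29, 24) = -29
E (Min): min(26, 42, -26) = -26
C (Max): max(-29, -26, -49) = -26
G (Min): min(24, 47, -5) = -5
H (Min): min(-16, 31, 48) = -16
F (Max): max(-5, -16, -30) = -5
J (Min): min(-28, 41, -9) = -28
K (Min): min(-14, 43, 33) = -14
I (Max): max(-28, -14, 29) = 29
B (Min): min(-26, -5, 29) = -26
Root (Max): max(-26, -1, -16) = -1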